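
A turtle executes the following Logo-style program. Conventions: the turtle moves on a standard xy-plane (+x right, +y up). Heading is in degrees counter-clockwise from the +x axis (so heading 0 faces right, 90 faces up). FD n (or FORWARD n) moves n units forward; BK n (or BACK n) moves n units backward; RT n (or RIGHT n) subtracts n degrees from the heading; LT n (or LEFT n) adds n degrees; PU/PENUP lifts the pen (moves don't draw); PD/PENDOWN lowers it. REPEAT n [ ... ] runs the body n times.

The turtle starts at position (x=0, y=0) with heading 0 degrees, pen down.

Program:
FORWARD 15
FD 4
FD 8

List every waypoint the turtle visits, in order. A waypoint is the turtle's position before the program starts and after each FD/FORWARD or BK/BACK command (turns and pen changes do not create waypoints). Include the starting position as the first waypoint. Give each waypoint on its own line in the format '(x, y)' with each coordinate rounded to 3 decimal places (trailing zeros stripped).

Executing turtle program step by step:
Start: pos=(0,0), heading=0, pen down
FD 15: (0,0) -> (15,0) [heading=0, draw]
FD 4: (15,0) -> (19,0) [heading=0, draw]
FD 8: (19,0) -> (27,0) [heading=0, draw]
Final: pos=(27,0), heading=0, 3 segment(s) drawn
Waypoints (4 total):
(0, 0)
(15, 0)
(19, 0)
(27, 0)

Answer: (0, 0)
(15, 0)
(19, 0)
(27, 0)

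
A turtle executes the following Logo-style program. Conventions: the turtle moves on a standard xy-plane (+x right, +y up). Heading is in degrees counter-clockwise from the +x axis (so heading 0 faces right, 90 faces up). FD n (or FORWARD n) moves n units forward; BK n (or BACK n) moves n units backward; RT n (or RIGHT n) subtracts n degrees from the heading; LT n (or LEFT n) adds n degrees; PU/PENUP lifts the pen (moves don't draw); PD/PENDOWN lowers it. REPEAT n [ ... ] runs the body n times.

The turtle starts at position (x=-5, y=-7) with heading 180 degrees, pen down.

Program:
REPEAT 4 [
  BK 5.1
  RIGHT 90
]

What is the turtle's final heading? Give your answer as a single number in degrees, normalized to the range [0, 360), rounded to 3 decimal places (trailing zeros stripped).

Answer: 180

Derivation:
Executing turtle program step by step:
Start: pos=(-5,-7), heading=180, pen down
REPEAT 4 [
  -- iteration 1/4 --
  BK 5.1: (-5,-7) -> (0.1,-7) [heading=180, draw]
  RT 90: heading 180 -> 90
  -- iteration 2/4 --
  BK 5.1: (0.1,-7) -> (0.1,-12.1) [heading=90, draw]
  RT 90: heading 90 -> 0
  -- iteration 3/4 --
  BK 5.1: (0.1,-12.1) -> (-5,-12.1) [heading=0, draw]
  RT 90: heading 0 -> 270
  -- iteration 4/4 --
  BK 5.1: (-5,-12.1) -> (-5,-7) [heading=270, draw]
  RT 90: heading 270 -> 180
]
Final: pos=(-5,-7), heading=180, 4 segment(s) drawn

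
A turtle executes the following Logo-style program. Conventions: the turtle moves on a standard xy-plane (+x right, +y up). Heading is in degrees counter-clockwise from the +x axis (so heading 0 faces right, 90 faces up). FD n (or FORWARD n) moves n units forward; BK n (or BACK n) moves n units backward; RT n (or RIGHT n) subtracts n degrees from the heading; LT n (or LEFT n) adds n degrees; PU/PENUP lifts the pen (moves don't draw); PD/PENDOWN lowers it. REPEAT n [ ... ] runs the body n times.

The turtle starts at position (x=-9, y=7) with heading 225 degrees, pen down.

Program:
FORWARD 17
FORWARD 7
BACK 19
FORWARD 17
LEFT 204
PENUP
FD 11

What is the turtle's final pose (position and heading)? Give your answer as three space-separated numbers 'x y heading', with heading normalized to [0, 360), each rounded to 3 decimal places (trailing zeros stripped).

Answer: -20.614 1.713 69

Derivation:
Executing turtle program step by step:
Start: pos=(-9,7), heading=225, pen down
FD 17: (-9,7) -> (-21.021,-5.021) [heading=225, draw]
FD 7: (-21.021,-5.021) -> (-25.971,-9.971) [heading=225, draw]
BK 19: (-25.971,-9.971) -> (-12.536,3.464) [heading=225, draw]
FD 17: (-12.536,3.464) -> (-24.556,-8.556) [heading=225, draw]
LT 204: heading 225 -> 69
PU: pen up
FD 11: (-24.556,-8.556) -> (-20.614,1.713) [heading=69, move]
Final: pos=(-20.614,1.713), heading=69, 4 segment(s) drawn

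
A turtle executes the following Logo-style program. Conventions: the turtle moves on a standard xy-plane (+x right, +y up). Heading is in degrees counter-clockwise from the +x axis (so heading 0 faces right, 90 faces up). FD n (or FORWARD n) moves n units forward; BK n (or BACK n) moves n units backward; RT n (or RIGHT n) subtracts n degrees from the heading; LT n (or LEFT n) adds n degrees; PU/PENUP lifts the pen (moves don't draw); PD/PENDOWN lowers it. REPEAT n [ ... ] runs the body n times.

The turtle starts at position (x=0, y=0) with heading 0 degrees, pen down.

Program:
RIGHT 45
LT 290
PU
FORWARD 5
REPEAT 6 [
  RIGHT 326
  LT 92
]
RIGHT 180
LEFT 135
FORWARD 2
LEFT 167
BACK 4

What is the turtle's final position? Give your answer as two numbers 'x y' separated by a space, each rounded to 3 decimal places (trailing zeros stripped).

Answer: -6.157 -8.918

Derivation:
Executing turtle program step by step:
Start: pos=(0,0), heading=0, pen down
RT 45: heading 0 -> 315
LT 290: heading 315 -> 245
PU: pen up
FD 5: (0,0) -> (-2.113,-4.532) [heading=245, move]
REPEAT 6 [
  -- iteration 1/6 --
  RT 326: heading 245 -> 279
  LT 92: heading 279 -> 11
  -- iteration 2/6 --
  RT 326: heading 11 -> 45
  LT 92: heading 45 -> 137
  -- iteration 3/6 --
  RT 326: heading 137 -> 171
  LT 92: heading 171 -> 263
  -- iteration 4/6 --
  RT 326: heading 263 -> 297
  LT 92: heading 297 -> 29
  -- iteration 5/6 --
  RT 326: heading 29 -> 63
  LT 92: heading 63 -> 155
  -- iteration 6/6 --
  RT 326: heading 155 -> 189
  LT 92: heading 189 -> 281
]
RT 180: heading 281 -> 101
LT 135: heading 101 -> 236
FD 2: (-2.113,-4.532) -> (-3.231,-6.19) [heading=236, move]
LT 167: heading 236 -> 43
BK 4: (-3.231,-6.19) -> (-6.157,-8.918) [heading=43, move]
Final: pos=(-6.157,-8.918), heading=43, 0 segment(s) drawn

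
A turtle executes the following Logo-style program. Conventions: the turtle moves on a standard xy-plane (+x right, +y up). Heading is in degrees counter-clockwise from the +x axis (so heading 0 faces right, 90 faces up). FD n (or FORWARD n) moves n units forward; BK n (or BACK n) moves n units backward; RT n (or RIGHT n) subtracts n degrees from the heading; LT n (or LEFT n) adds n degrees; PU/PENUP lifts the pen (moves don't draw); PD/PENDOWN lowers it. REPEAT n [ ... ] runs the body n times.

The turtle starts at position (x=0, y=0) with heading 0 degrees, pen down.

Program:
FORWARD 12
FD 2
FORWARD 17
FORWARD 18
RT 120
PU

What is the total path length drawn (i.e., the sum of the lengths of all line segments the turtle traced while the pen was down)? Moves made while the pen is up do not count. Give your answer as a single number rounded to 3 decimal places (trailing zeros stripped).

Answer: 49

Derivation:
Executing turtle program step by step:
Start: pos=(0,0), heading=0, pen down
FD 12: (0,0) -> (12,0) [heading=0, draw]
FD 2: (12,0) -> (14,0) [heading=0, draw]
FD 17: (14,0) -> (31,0) [heading=0, draw]
FD 18: (31,0) -> (49,0) [heading=0, draw]
RT 120: heading 0 -> 240
PU: pen up
Final: pos=(49,0), heading=240, 4 segment(s) drawn

Segment lengths:
  seg 1: (0,0) -> (12,0), length = 12
  seg 2: (12,0) -> (14,0), length = 2
  seg 3: (14,0) -> (31,0), length = 17
  seg 4: (31,0) -> (49,0), length = 18
Total = 49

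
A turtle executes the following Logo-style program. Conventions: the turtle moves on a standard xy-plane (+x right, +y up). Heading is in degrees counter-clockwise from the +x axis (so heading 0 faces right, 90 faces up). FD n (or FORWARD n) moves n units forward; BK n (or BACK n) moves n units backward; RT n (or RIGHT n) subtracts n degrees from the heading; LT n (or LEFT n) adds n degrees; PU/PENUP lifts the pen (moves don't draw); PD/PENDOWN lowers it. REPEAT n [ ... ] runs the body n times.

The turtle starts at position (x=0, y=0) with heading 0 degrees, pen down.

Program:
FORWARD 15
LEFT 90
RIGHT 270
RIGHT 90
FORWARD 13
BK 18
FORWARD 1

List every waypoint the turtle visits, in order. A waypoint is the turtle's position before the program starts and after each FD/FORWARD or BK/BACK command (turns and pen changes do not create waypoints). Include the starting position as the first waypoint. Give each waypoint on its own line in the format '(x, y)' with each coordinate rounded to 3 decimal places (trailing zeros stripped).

Executing turtle program step by step:
Start: pos=(0,0), heading=0, pen down
FD 15: (0,0) -> (15,0) [heading=0, draw]
LT 90: heading 0 -> 90
RT 270: heading 90 -> 180
RT 90: heading 180 -> 90
FD 13: (15,0) -> (15,13) [heading=90, draw]
BK 18: (15,13) -> (15,-5) [heading=90, draw]
FD 1: (15,-5) -> (15,-4) [heading=90, draw]
Final: pos=(15,-4), heading=90, 4 segment(s) drawn
Waypoints (5 total):
(0, 0)
(15, 0)
(15, 13)
(15, -5)
(15, -4)

Answer: (0, 0)
(15, 0)
(15, 13)
(15, -5)
(15, -4)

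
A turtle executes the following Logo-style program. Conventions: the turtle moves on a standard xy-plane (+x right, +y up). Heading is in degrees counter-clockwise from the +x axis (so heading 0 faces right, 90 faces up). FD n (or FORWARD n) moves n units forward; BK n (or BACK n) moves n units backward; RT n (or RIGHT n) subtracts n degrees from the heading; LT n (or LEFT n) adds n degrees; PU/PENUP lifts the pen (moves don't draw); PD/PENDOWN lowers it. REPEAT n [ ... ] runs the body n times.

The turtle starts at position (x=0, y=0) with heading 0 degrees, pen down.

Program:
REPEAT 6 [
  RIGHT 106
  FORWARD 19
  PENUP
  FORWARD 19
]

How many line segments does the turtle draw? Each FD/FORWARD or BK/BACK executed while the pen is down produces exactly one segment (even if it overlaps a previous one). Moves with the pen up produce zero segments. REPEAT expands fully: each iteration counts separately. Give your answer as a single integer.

Answer: 1

Derivation:
Executing turtle program step by step:
Start: pos=(0,0), heading=0, pen down
REPEAT 6 [
  -- iteration 1/6 --
  RT 106: heading 0 -> 254
  FD 19: (0,0) -> (-5.237,-18.264) [heading=254, draw]
  PU: pen up
  FD 19: (-5.237,-18.264) -> (-10.474,-36.528) [heading=254, move]
  -- iteration 2/6 --
  RT 106: heading 254 -> 148
  FD 19: (-10.474,-36.528) -> (-26.587,-26.459) [heading=148, move]
  PU: pen up
  FD 19: (-26.587,-26.459) -> (-42.7,-16.391) [heading=148, move]
  -- iteration 3/6 --
  RT 106: heading 148 -> 42
  FD 19: (-42.7,-16.391) -> (-28.58,-3.678) [heading=42, move]
  PU: pen up
  FD 19: (-28.58,-3.678) -> (-14.461,9.036) [heading=42, move]
  -- iteration 4/6 --
  RT 106: heading 42 -> 296
  FD 19: (-14.461,9.036) -> (-6.131,-8.041) [heading=296, move]
  PU: pen up
  FD 19: (-6.131,-8.041) -> (2.198,-25.118) [heading=296, move]
  -- iteration 5/6 --
  RT 106: heading 296 -> 190
  FD 19: (2.198,-25.118) -> (-16.514,-28.418) [heading=190, move]
  PU: pen up
  FD 19: (-16.514,-28.418) -> (-35.225,-31.717) [heading=190, move]
  -- iteration 6/6 --
  RT 106: heading 190 -> 84
  FD 19: (-35.225,-31.717) -> (-33.239,-12.821) [heading=84, move]
  PU: pen up
  FD 19: (-33.239,-12.821) -> (-31.253,6.075) [heading=84, move]
]
Final: pos=(-31.253,6.075), heading=84, 1 segment(s) drawn
Segments drawn: 1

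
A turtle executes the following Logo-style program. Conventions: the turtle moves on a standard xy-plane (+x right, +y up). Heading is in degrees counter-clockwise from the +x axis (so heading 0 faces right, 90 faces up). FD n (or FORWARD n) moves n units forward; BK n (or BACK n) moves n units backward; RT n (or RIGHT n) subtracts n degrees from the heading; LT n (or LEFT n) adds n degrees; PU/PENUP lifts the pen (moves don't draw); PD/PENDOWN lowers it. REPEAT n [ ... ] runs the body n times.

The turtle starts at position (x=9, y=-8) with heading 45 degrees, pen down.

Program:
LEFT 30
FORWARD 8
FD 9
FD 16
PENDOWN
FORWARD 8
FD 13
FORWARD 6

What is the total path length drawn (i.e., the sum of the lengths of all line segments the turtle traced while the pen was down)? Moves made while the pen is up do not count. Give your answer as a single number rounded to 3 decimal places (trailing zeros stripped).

Executing turtle program step by step:
Start: pos=(9,-8), heading=45, pen down
LT 30: heading 45 -> 75
FD 8: (9,-8) -> (11.071,-0.273) [heading=75, draw]
FD 9: (11.071,-0.273) -> (13.4,8.421) [heading=75, draw]
FD 16: (13.4,8.421) -> (17.541,23.876) [heading=75, draw]
PD: pen down
FD 8: (17.541,23.876) -> (19.612,31.603) [heading=75, draw]
FD 13: (19.612,31.603) -> (22.976,44.16) [heading=75, draw]
FD 6: (22.976,44.16) -> (24.529,49.956) [heading=75, draw]
Final: pos=(24.529,49.956), heading=75, 6 segment(s) drawn

Segment lengths:
  seg 1: (9,-8) -> (11.071,-0.273), length = 8
  seg 2: (11.071,-0.273) -> (13.4,8.421), length = 9
  seg 3: (13.4,8.421) -> (17.541,23.876), length = 16
  seg 4: (17.541,23.876) -> (19.612,31.603), length = 8
  seg 5: (19.612,31.603) -> (22.976,44.16), length = 13
  seg 6: (22.976,44.16) -> (24.529,49.956), length = 6
Total = 60

Answer: 60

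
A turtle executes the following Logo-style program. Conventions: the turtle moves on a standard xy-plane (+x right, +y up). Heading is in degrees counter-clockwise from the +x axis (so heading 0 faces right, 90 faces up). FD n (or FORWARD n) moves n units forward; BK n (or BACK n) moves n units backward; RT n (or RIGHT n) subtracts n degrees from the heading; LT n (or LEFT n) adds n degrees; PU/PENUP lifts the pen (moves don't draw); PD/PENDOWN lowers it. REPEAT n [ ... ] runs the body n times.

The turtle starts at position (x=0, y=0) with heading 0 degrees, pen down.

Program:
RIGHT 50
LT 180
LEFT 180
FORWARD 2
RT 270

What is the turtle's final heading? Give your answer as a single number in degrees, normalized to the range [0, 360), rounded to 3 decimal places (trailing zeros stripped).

Executing turtle program step by step:
Start: pos=(0,0), heading=0, pen down
RT 50: heading 0 -> 310
LT 180: heading 310 -> 130
LT 180: heading 130 -> 310
FD 2: (0,0) -> (1.286,-1.532) [heading=310, draw]
RT 270: heading 310 -> 40
Final: pos=(1.286,-1.532), heading=40, 1 segment(s) drawn

Answer: 40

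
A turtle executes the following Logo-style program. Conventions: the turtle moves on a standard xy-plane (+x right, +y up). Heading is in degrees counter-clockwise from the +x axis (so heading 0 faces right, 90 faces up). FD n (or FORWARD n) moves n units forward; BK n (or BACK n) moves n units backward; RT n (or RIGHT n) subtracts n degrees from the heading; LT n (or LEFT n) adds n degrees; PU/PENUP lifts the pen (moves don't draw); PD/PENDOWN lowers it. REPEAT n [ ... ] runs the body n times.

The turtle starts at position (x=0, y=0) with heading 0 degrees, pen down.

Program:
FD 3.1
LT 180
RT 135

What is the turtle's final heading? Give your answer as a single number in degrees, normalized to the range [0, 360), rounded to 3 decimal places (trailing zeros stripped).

Answer: 45

Derivation:
Executing turtle program step by step:
Start: pos=(0,0), heading=0, pen down
FD 3.1: (0,0) -> (3.1,0) [heading=0, draw]
LT 180: heading 0 -> 180
RT 135: heading 180 -> 45
Final: pos=(3.1,0), heading=45, 1 segment(s) drawn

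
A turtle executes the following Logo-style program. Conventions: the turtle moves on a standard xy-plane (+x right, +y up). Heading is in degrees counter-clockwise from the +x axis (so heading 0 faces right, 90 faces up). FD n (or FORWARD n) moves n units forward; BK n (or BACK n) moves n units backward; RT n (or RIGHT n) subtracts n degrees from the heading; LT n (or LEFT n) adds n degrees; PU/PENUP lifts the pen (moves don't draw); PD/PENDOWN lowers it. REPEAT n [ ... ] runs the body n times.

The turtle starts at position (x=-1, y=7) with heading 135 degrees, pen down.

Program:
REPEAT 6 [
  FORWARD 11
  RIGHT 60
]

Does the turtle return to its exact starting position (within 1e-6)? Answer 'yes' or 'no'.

Executing turtle program step by step:
Start: pos=(-1,7), heading=135, pen down
REPEAT 6 [
  -- iteration 1/6 --
  FD 11: (-1,7) -> (-8.778,14.778) [heading=135, draw]
  RT 60: heading 135 -> 75
  -- iteration 2/6 --
  FD 11: (-8.778,14.778) -> (-5.931,25.403) [heading=75, draw]
  RT 60: heading 75 -> 15
  -- iteration 3/6 --
  FD 11: (-5.931,25.403) -> (4.694,28.25) [heading=15, draw]
  RT 60: heading 15 -> 315
  -- iteration 4/6 --
  FD 11: (4.694,28.25) -> (12.472,20.472) [heading=315, draw]
  RT 60: heading 315 -> 255
  -- iteration 5/6 --
  FD 11: (12.472,20.472) -> (9.625,9.847) [heading=255, draw]
  RT 60: heading 255 -> 195
  -- iteration 6/6 --
  FD 11: (9.625,9.847) -> (-1,7) [heading=195, draw]
  RT 60: heading 195 -> 135
]
Final: pos=(-1,7), heading=135, 6 segment(s) drawn

Start position: (-1, 7)
Final position: (-1, 7)
Distance = 0; < 1e-6 -> CLOSED

Answer: yes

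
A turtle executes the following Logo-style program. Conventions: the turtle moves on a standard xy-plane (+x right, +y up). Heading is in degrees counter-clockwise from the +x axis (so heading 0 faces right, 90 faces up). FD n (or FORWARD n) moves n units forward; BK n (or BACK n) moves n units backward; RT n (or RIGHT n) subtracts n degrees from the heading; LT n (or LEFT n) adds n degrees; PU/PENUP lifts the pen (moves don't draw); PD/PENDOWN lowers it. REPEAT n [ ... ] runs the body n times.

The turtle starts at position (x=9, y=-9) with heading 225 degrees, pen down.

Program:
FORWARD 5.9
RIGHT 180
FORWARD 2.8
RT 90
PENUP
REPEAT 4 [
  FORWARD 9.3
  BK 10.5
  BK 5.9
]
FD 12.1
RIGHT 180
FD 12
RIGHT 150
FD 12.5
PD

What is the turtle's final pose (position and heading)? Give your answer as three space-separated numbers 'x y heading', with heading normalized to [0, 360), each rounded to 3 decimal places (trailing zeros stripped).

Answer: -1.129 5.584 345

Derivation:
Executing turtle program step by step:
Start: pos=(9,-9), heading=225, pen down
FD 5.9: (9,-9) -> (4.828,-13.172) [heading=225, draw]
RT 180: heading 225 -> 45
FD 2.8: (4.828,-13.172) -> (6.808,-11.192) [heading=45, draw]
RT 90: heading 45 -> 315
PU: pen up
REPEAT 4 [
  -- iteration 1/4 --
  FD 9.3: (6.808,-11.192) -> (13.384,-17.768) [heading=315, move]
  BK 10.5: (13.384,-17.768) -> (5.959,-10.344) [heading=315, move]
  BK 5.9: (5.959,-10.344) -> (1.788,-6.172) [heading=315, move]
  -- iteration 2/4 --
  FD 9.3: (1.788,-6.172) -> (8.364,-12.748) [heading=315, move]
  BK 10.5: (8.364,-12.748) -> (0.939,-5.323) [heading=315, move]
  BK 5.9: (0.939,-5.323) -> (-3.233,-1.151) [heading=315, move]
  -- iteration 3/4 --
  FD 9.3: (-3.233,-1.151) -> (3.343,-7.727) [heading=315, move]
  BK 10.5: (3.343,-7.727) -> (-4.081,-0.303) [heading=315, move]
  BK 5.9: (-4.081,-0.303) -> (-8.253,3.869) [heading=315, move]
  -- iteration 4/4 --
  FD 9.3: (-8.253,3.869) -> (-1.677,-2.707) [heading=315, move]
  BK 10.5: (-1.677,-2.707) -> (-9.102,4.718) [heading=315, move]
  BK 5.9: (-9.102,4.718) -> (-13.274,8.89) [heading=315, move]
]
FD 12.1: (-13.274,8.89) -> (-4.718,0.334) [heading=315, move]
RT 180: heading 315 -> 135
FD 12: (-4.718,0.334) -> (-13.203,8.819) [heading=135, move]
RT 150: heading 135 -> 345
FD 12.5: (-13.203,8.819) -> (-1.129,5.584) [heading=345, move]
PD: pen down
Final: pos=(-1.129,5.584), heading=345, 2 segment(s) drawn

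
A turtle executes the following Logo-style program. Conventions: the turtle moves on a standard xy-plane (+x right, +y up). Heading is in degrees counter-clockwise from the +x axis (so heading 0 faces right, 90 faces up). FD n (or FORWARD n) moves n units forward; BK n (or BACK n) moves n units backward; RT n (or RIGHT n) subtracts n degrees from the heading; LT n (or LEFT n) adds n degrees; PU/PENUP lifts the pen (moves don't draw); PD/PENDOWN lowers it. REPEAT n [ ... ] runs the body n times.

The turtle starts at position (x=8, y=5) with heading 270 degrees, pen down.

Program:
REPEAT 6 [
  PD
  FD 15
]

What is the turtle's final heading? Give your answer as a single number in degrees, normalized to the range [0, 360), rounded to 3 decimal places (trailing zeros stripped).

Answer: 270

Derivation:
Executing turtle program step by step:
Start: pos=(8,5), heading=270, pen down
REPEAT 6 [
  -- iteration 1/6 --
  PD: pen down
  FD 15: (8,5) -> (8,-10) [heading=270, draw]
  -- iteration 2/6 --
  PD: pen down
  FD 15: (8,-10) -> (8,-25) [heading=270, draw]
  -- iteration 3/6 --
  PD: pen down
  FD 15: (8,-25) -> (8,-40) [heading=270, draw]
  -- iteration 4/6 --
  PD: pen down
  FD 15: (8,-40) -> (8,-55) [heading=270, draw]
  -- iteration 5/6 --
  PD: pen down
  FD 15: (8,-55) -> (8,-70) [heading=270, draw]
  -- iteration 6/6 --
  PD: pen down
  FD 15: (8,-70) -> (8,-85) [heading=270, draw]
]
Final: pos=(8,-85), heading=270, 6 segment(s) drawn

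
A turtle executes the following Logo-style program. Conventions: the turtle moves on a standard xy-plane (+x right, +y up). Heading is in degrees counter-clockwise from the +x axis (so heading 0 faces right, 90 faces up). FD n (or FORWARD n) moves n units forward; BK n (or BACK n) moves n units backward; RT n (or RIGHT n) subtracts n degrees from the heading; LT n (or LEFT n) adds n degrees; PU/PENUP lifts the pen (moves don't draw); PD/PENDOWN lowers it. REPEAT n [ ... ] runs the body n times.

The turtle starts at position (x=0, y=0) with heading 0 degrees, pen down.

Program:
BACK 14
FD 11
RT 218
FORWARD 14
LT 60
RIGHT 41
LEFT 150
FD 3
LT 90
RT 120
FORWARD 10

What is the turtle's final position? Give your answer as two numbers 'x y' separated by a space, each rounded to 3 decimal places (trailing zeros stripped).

Answer: -10.156 -3.461

Derivation:
Executing turtle program step by step:
Start: pos=(0,0), heading=0, pen down
BK 14: (0,0) -> (-14,0) [heading=0, draw]
FD 11: (-14,0) -> (-3,0) [heading=0, draw]
RT 218: heading 0 -> 142
FD 14: (-3,0) -> (-14.032,8.619) [heading=142, draw]
LT 60: heading 142 -> 202
RT 41: heading 202 -> 161
LT 150: heading 161 -> 311
FD 3: (-14.032,8.619) -> (-12.064,6.355) [heading=311, draw]
LT 90: heading 311 -> 41
RT 120: heading 41 -> 281
FD 10: (-12.064,6.355) -> (-10.156,-3.461) [heading=281, draw]
Final: pos=(-10.156,-3.461), heading=281, 5 segment(s) drawn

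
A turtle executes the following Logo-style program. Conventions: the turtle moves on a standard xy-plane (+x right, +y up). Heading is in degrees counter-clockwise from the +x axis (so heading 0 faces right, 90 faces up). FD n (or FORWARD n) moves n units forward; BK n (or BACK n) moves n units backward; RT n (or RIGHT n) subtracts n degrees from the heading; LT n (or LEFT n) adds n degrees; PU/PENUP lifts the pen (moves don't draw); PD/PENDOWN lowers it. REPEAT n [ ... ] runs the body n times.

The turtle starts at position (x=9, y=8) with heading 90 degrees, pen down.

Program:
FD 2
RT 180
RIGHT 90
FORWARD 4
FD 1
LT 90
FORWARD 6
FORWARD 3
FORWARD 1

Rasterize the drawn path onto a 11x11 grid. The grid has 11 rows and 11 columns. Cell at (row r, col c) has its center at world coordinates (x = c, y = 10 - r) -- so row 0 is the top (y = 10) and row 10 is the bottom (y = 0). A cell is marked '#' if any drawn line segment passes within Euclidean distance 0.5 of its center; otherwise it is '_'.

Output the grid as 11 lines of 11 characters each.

Answer: ____######_
____#____#_
____#____#_
____#______
____#______
____#______
____#______
____#______
____#______
____#______
____#______

Derivation:
Segment 0: (9,8) -> (9,10)
Segment 1: (9,10) -> (5,10)
Segment 2: (5,10) -> (4,10)
Segment 3: (4,10) -> (4,4)
Segment 4: (4,4) -> (4,1)
Segment 5: (4,1) -> (4,0)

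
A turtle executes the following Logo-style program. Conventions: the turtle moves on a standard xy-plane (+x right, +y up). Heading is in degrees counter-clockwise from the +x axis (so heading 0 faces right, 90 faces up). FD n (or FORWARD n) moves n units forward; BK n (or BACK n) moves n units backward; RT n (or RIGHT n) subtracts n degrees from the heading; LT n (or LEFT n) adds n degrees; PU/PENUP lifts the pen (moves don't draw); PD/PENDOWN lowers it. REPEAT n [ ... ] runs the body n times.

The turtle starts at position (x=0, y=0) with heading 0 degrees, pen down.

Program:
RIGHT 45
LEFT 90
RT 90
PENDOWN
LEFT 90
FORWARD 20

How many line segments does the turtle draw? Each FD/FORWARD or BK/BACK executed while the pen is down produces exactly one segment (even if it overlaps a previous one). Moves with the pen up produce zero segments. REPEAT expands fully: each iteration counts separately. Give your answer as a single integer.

Answer: 1

Derivation:
Executing turtle program step by step:
Start: pos=(0,0), heading=0, pen down
RT 45: heading 0 -> 315
LT 90: heading 315 -> 45
RT 90: heading 45 -> 315
PD: pen down
LT 90: heading 315 -> 45
FD 20: (0,0) -> (14.142,14.142) [heading=45, draw]
Final: pos=(14.142,14.142), heading=45, 1 segment(s) drawn
Segments drawn: 1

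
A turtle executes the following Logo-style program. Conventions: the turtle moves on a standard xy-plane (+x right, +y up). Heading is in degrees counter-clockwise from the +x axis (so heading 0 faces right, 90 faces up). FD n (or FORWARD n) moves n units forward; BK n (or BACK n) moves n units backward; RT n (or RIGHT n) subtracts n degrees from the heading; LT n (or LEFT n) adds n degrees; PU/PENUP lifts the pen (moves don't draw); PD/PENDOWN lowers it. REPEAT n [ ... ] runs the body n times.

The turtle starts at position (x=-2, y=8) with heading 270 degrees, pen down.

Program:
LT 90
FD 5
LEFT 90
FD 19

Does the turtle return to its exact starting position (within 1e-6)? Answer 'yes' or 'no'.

Answer: no

Derivation:
Executing turtle program step by step:
Start: pos=(-2,8), heading=270, pen down
LT 90: heading 270 -> 0
FD 5: (-2,8) -> (3,8) [heading=0, draw]
LT 90: heading 0 -> 90
FD 19: (3,8) -> (3,27) [heading=90, draw]
Final: pos=(3,27), heading=90, 2 segment(s) drawn

Start position: (-2, 8)
Final position: (3, 27)
Distance = 19.647; >= 1e-6 -> NOT closed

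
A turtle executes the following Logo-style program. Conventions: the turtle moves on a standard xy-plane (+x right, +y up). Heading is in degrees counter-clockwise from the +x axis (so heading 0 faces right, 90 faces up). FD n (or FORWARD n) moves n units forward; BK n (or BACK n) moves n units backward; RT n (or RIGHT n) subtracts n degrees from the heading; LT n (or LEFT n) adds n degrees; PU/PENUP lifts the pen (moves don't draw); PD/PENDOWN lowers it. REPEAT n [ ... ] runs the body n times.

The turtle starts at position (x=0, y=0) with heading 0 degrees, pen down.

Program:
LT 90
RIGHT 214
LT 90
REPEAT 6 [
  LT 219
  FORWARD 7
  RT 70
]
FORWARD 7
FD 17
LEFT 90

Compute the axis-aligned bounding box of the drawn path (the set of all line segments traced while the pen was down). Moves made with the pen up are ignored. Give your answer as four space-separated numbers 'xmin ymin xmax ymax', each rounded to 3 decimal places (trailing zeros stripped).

Answer: -25.304 -4.804 0 13.246

Derivation:
Executing turtle program step by step:
Start: pos=(0,0), heading=0, pen down
LT 90: heading 0 -> 90
RT 214: heading 90 -> 236
LT 90: heading 236 -> 326
REPEAT 6 [
  -- iteration 1/6 --
  LT 219: heading 326 -> 185
  FD 7: (0,0) -> (-6.973,-0.61) [heading=185, draw]
  RT 70: heading 185 -> 115
  -- iteration 2/6 --
  LT 219: heading 115 -> 334
  FD 7: (-6.973,-0.61) -> (-0.682,-3.679) [heading=334, draw]
  RT 70: heading 334 -> 264
  -- iteration 3/6 --
  LT 219: heading 264 -> 123
  FD 7: (-0.682,-3.679) -> (-4.494,2.192) [heading=123, draw]
  RT 70: heading 123 -> 53
  -- iteration 4/6 --
  LT 219: heading 53 -> 272
  FD 7: (-4.494,2.192) -> (-4.25,-4.804) [heading=272, draw]
  RT 70: heading 272 -> 202
  -- iteration 5/6 --
  LT 219: heading 202 -> 61
  FD 7: (-4.25,-4.804) -> (-0.856,1.319) [heading=61, draw]
  RT 70: heading 61 -> 351
  -- iteration 6/6 --
  LT 219: heading 351 -> 210
  FD 7: (-0.856,1.319) -> (-6.918,-2.181) [heading=210, draw]
  RT 70: heading 210 -> 140
]
FD 7: (-6.918,-2.181) -> (-12.281,2.318) [heading=140, draw]
FD 17: (-12.281,2.318) -> (-25.304,13.246) [heading=140, draw]
LT 90: heading 140 -> 230
Final: pos=(-25.304,13.246), heading=230, 8 segment(s) drawn

Segment endpoints: x in {-25.304, -12.281, -6.973, -6.918, -4.494, -4.25, -0.856, -0.682, 0}, y in {-4.804, -3.679, -2.181, -0.61, 0, 1.319, 2.192, 2.318, 13.246}
xmin=-25.304, ymin=-4.804, xmax=0, ymax=13.246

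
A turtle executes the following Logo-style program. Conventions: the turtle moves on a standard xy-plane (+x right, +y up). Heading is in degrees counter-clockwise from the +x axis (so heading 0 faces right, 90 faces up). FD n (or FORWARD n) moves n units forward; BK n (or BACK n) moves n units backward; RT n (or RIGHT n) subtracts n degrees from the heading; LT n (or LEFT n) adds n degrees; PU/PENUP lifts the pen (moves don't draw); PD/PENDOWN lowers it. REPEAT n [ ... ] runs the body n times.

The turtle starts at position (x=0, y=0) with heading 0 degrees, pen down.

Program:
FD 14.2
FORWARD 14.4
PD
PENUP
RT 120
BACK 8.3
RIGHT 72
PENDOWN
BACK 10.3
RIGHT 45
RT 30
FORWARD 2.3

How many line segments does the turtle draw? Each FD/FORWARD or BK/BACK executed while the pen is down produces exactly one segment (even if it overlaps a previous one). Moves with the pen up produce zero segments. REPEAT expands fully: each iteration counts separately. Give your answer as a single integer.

Answer: 4

Derivation:
Executing turtle program step by step:
Start: pos=(0,0), heading=0, pen down
FD 14.2: (0,0) -> (14.2,0) [heading=0, draw]
FD 14.4: (14.2,0) -> (28.6,0) [heading=0, draw]
PD: pen down
PU: pen up
RT 120: heading 0 -> 240
BK 8.3: (28.6,0) -> (32.75,7.188) [heading=240, move]
RT 72: heading 240 -> 168
PD: pen down
BK 10.3: (32.75,7.188) -> (42.825,5.047) [heading=168, draw]
RT 45: heading 168 -> 123
RT 30: heading 123 -> 93
FD 2.3: (42.825,5.047) -> (42.705,7.343) [heading=93, draw]
Final: pos=(42.705,7.343), heading=93, 4 segment(s) drawn
Segments drawn: 4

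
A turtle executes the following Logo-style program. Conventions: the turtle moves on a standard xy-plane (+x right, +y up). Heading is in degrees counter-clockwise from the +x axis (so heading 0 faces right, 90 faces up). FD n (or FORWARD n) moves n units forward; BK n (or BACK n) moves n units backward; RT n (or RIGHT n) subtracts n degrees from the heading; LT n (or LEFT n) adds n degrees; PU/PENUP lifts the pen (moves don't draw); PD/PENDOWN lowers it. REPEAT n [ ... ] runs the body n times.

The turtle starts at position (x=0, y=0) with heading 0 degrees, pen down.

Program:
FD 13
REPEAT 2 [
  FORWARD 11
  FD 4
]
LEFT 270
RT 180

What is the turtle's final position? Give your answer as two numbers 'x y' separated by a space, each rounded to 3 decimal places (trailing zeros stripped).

Answer: 43 0

Derivation:
Executing turtle program step by step:
Start: pos=(0,0), heading=0, pen down
FD 13: (0,0) -> (13,0) [heading=0, draw]
REPEAT 2 [
  -- iteration 1/2 --
  FD 11: (13,0) -> (24,0) [heading=0, draw]
  FD 4: (24,0) -> (28,0) [heading=0, draw]
  -- iteration 2/2 --
  FD 11: (28,0) -> (39,0) [heading=0, draw]
  FD 4: (39,0) -> (43,0) [heading=0, draw]
]
LT 270: heading 0 -> 270
RT 180: heading 270 -> 90
Final: pos=(43,0), heading=90, 5 segment(s) drawn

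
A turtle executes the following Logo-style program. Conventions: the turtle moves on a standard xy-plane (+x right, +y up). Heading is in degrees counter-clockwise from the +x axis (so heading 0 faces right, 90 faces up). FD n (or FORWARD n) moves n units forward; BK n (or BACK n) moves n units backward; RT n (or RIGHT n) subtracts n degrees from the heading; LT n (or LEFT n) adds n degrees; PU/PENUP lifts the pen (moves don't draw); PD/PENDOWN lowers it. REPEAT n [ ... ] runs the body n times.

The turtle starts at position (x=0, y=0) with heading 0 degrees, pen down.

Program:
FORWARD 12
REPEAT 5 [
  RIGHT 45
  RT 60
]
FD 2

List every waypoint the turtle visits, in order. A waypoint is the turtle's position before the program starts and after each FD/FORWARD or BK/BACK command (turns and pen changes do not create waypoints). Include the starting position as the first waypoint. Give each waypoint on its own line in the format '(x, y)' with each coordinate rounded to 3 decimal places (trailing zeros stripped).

Executing turtle program step by step:
Start: pos=(0,0), heading=0, pen down
FD 12: (0,0) -> (12,0) [heading=0, draw]
REPEAT 5 [
  -- iteration 1/5 --
  RT 45: heading 0 -> 315
  RT 60: heading 315 -> 255
  -- iteration 2/5 --
  RT 45: heading 255 -> 210
  RT 60: heading 210 -> 150
  -- iteration 3/5 --
  RT 45: heading 150 -> 105
  RT 60: heading 105 -> 45
  -- iteration 4/5 --
  RT 45: heading 45 -> 0
  RT 60: heading 0 -> 300
  -- iteration 5/5 --
  RT 45: heading 300 -> 255
  RT 60: heading 255 -> 195
]
FD 2: (12,0) -> (10.068,-0.518) [heading=195, draw]
Final: pos=(10.068,-0.518), heading=195, 2 segment(s) drawn
Waypoints (3 total):
(0, 0)
(12, 0)
(10.068, -0.518)

Answer: (0, 0)
(12, 0)
(10.068, -0.518)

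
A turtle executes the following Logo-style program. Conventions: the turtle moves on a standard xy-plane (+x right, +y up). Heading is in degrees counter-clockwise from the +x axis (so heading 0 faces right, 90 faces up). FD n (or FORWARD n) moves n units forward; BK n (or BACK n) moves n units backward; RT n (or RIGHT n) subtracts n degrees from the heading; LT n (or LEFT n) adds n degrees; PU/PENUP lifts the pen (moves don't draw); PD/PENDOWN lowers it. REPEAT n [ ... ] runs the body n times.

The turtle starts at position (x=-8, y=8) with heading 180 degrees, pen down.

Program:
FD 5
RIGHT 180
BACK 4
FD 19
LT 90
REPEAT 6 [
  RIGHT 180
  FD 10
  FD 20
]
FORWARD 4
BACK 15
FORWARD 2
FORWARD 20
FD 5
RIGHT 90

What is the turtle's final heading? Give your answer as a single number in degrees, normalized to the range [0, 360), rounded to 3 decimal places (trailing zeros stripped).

Answer: 0

Derivation:
Executing turtle program step by step:
Start: pos=(-8,8), heading=180, pen down
FD 5: (-8,8) -> (-13,8) [heading=180, draw]
RT 180: heading 180 -> 0
BK 4: (-13,8) -> (-17,8) [heading=0, draw]
FD 19: (-17,8) -> (2,8) [heading=0, draw]
LT 90: heading 0 -> 90
REPEAT 6 [
  -- iteration 1/6 --
  RT 180: heading 90 -> 270
  FD 10: (2,8) -> (2,-2) [heading=270, draw]
  FD 20: (2,-2) -> (2,-22) [heading=270, draw]
  -- iteration 2/6 --
  RT 180: heading 270 -> 90
  FD 10: (2,-22) -> (2,-12) [heading=90, draw]
  FD 20: (2,-12) -> (2,8) [heading=90, draw]
  -- iteration 3/6 --
  RT 180: heading 90 -> 270
  FD 10: (2,8) -> (2,-2) [heading=270, draw]
  FD 20: (2,-2) -> (2,-22) [heading=270, draw]
  -- iteration 4/6 --
  RT 180: heading 270 -> 90
  FD 10: (2,-22) -> (2,-12) [heading=90, draw]
  FD 20: (2,-12) -> (2,8) [heading=90, draw]
  -- iteration 5/6 --
  RT 180: heading 90 -> 270
  FD 10: (2,8) -> (2,-2) [heading=270, draw]
  FD 20: (2,-2) -> (2,-22) [heading=270, draw]
  -- iteration 6/6 --
  RT 180: heading 270 -> 90
  FD 10: (2,-22) -> (2,-12) [heading=90, draw]
  FD 20: (2,-12) -> (2,8) [heading=90, draw]
]
FD 4: (2,8) -> (2,12) [heading=90, draw]
BK 15: (2,12) -> (2,-3) [heading=90, draw]
FD 2: (2,-3) -> (2,-1) [heading=90, draw]
FD 20: (2,-1) -> (2,19) [heading=90, draw]
FD 5: (2,19) -> (2,24) [heading=90, draw]
RT 90: heading 90 -> 0
Final: pos=(2,24), heading=0, 20 segment(s) drawn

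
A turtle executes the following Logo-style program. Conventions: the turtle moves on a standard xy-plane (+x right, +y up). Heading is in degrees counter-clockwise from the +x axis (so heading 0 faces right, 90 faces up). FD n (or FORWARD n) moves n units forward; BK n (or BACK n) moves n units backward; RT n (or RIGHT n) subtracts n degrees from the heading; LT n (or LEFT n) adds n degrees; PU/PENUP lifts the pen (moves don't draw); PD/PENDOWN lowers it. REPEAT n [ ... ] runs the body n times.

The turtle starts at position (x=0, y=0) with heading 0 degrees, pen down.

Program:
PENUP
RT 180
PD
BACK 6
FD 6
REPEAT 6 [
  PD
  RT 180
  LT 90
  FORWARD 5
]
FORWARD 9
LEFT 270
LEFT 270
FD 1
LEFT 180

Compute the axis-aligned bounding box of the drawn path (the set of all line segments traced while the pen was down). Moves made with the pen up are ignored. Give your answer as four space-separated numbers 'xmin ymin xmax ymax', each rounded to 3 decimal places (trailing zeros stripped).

Executing turtle program step by step:
Start: pos=(0,0), heading=0, pen down
PU: pen up
RT 180: heading 0 -> 180
PD: pen down
BK 6: (0,0) -> (6,0) [heading=180, draw]
FD 6: (6,0) -> (0,0) [heading=180, draw]
REPEAT 6 [
  -- iteration 1/6 --
  PD: pen down
  RT 180: heading 180 -> 0
  LT 90: heading 0 -> 90
  FD 5: (0,0) -> (0,5) [heading=90, draw]
  -- iteration 2/6 --
  PD: pen down
  RT 180: heading 90 -> 270
  LT 90: heading 270 -> 0
  FD 5: (0,5) -> (5,5) [heading=0, draw]
  -- iteration 3/6 --
  PD: pen down
  RT 180: heading 0 -> 180
  LT 90: heading 180 -> 270
  FD 5: (5,5) -> (5,0) [heading=270, draw]
  -- iteration 4/6 --
  PD: pen down
  RT 180: heading 270 -> 90
  LT 90: heading 90 -> 180
  FD 5: (5,0) -> (0,0) [heading=180, draw]
  -- iteration 5/6 --
  PD: pen down
  RT 180: heading 180 -> 0
  LT 90: heading 0 -> 90
  FD 5: (0,0) -> (0,5) [heading=90, draw]
  -- iteration 6/6 --
  PD: pen down
  RT 180: heading 90 -> 270
  LT 90: heading 270 -> 0
  FD 5: (0,5) -> (5,5) [heading=0, draw]
]
FD 9: (5,5) -> (14,5) [heading=0, draw]
LT 270: heading 0 -> 270
LT 270: heading 270 -> 180
FD 1: (14,5) -> (13,5) [heading=180, draw]
LT 180: heading 180 -> 0
Final: pos=(13,5), heading=0, 10 segment(s) drawn

Segment endpoints: x in {0, 0, 0, 0, 5, 5, 6, 13, 14}, y in {0, 0, 0, 0, 5, 5, 5, 5, 5}
xmin=0, ymin=0, xmax=14, ymax=5

Answer: 0 0 14 5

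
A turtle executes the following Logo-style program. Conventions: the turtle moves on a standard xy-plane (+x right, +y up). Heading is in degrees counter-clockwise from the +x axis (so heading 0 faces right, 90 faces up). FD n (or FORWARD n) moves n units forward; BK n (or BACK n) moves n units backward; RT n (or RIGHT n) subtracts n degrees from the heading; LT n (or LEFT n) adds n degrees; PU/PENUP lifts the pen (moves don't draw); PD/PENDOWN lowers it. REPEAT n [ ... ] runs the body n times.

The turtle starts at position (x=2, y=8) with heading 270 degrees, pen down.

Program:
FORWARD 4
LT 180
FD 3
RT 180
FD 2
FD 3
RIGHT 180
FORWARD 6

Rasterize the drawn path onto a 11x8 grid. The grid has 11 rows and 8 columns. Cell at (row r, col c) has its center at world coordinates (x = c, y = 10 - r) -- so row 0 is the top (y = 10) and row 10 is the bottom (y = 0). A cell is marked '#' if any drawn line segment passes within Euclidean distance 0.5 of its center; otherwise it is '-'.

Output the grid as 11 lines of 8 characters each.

Segment 0: (2,8) -> (2,4)
Segment 1: (2,4) -> (2,7)
Segment 2: (2,7) -> (2,5)
Segment 3: (2,5) -> (2,2)
Segment 4: (2,2) -> (2,8)

Answer: --------
--------
--#-----
--#-----
--#-----
--#-----
--#-----
--#-----
--#-----
--------
--------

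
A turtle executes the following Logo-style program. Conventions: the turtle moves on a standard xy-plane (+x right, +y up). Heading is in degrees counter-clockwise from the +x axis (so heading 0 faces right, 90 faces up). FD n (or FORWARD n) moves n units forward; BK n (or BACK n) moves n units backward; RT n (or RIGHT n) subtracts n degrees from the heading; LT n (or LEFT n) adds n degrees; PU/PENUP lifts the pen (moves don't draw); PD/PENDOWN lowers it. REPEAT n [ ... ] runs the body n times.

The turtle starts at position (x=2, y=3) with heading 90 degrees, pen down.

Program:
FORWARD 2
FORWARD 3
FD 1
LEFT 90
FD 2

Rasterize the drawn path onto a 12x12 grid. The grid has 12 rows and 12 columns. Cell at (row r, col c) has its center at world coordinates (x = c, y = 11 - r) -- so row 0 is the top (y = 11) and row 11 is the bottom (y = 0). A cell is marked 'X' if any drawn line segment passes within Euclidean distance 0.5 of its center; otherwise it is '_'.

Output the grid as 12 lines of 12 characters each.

Segment 0: (2,3) -> (2,5)
Segment 1: (2,5) -> (2,8)
Segment 2: (2,8) -> (2,9)
Segment 3: (2,9) -> (0,9)

Answer: ____________
____________
XXX_________
__X_________
__X_________
__X_________
__X_________
__X_________
__X_________
____________
____________
____________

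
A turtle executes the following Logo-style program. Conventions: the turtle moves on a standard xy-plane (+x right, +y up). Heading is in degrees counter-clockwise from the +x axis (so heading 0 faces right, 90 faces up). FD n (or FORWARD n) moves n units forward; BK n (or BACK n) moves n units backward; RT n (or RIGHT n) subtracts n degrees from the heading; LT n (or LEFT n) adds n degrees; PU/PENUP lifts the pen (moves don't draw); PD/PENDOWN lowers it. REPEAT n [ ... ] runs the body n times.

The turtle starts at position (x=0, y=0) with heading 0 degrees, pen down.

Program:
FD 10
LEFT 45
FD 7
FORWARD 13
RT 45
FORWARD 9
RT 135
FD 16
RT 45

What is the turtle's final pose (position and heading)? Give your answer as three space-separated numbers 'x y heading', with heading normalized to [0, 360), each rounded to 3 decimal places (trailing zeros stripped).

Executing turtle program step by step:
Start: pos=(0,0), heading=0, pen down
FD 10: (0,0) -> (10,0) [heading=0, draw]
LT 45: heading 0 -> 45
FD 7: (10,0) -> (14.95,4.95) [heading=45, draw]
FD 13: (14.95,4.95) -> (24.142,14.142) [heading=45, draw]
RT 45: heading 45 -> 0
FD 9: (24.142,14.142) -> (33.142,14.142) [heading=0, draw]
RT 135: heading 0 -> 225
FD 16: (33.142,14.142) -> (21.828,2.828) [heading=225, draw]
RT 45: heading 225 -> 180
Final: pos=(21.828,2.828), heading=180, 5 segment(s) drawn

Answer: 21.828 2.828 180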